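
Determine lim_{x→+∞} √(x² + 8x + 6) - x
This is an ∞ − ∞ indeterminate form.
Multiply and divide by the conjugate √(x²+8x + 6) + x; the x² terms cancel, leaving (8x + 6)/(√(x²+8x + 6)+x) → 8/2 = 4.
Limit = 4.

Final answer: 4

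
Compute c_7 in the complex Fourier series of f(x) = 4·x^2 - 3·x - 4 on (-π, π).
Compute the real Fourier coefficients first: a_7 = -16/49, b_7 = -6/7.
Then c_7 = (a_7 − i·b_7)/2 = -8/49 + 3·i/7.

Final answer: -8/49 + 3·i/7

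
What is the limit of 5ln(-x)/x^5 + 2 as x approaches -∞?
The quotient is an ∞/∞ indeterminate form as x → -∞.
Compare growth rates of the dominant terms (exponentials ≫ polynomials ≫ logarithms), or apply L'Hôpital's rule; the quotient → 0.
Adding the constant: 0 + 2 = 2. Limit = 2.

Final answer: 2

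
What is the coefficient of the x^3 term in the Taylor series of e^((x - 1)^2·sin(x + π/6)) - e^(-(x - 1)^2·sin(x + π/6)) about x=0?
Expand to order 3: e^((x - 1)^2·sin(x + π/6)) - e^(-(x - 1)^2·sin(x + π/6)) = x^3·(-43·e^(1/2)/24 - 19·√(3)·e^(-1/2)/48 + 41·e^(-1/2)/24 + 89·√(3)·e^(1/2)/48) + x^2·(-3·√(3)·e^(1/2)/2 - √(3)·e^(-1/2)/2 - 5·e^(-1/2)/8 + 9·e^(1/2)/8) + x·(-e^(1/2) - e^(-1/2) + √(3)·e^(-1/2)/2 + √(3)·e^(1/2)/2) - e^(-1/2) + e^(1/2) + O(x^4).
The coefficient of x^3 is -43·e^(1/2)/24 - 19·√(3)·e^(-1/2)/48 + 41·e^(-1/2)/24 + 89·√(3)·e^(1/2)/48.

Final answer: -43·e^(1/2)/24 - 19·√(3)·e^(-1/2)/48 + 41·e^(-1/2)/24 + 89·√(3)·e^(1/2)/48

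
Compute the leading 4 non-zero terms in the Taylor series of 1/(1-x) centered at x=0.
x^3 + x^2 + x + 1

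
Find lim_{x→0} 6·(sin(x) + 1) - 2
Direct substitution at x = 0 gives 4.

Final answer: 4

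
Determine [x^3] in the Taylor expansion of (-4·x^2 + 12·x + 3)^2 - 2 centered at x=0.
Expand to order 3: (-4·x^2 + 12·x + 3)^2 - 2 = -96·x^3 + 120·x^2 + 72·x + 7 + O(x^4).
The coefficient of x^3 is -96.

Final answer: -96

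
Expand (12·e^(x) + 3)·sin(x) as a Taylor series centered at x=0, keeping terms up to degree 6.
-2·x^6/15 - 3·x^5/8 + 7·x^3/2 + 12·x^2 + 15·x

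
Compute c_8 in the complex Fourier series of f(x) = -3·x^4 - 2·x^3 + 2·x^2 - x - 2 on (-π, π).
Compute the real Fourier coefficients first: a_8 = 41/256 - 3·π^2/8, b_8 = 13/64 + π^2/2.
Then c_8 = (a_8 − i·b_8)/2 = -3·π^2/16 + 41/512 - i·π^2/4 - 13·i/128.

Final answer: -3·π^2/16 + 41/512 - i·π^2/4 - 13·i/128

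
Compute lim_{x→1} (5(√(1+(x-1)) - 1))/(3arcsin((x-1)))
Both numerator and denominator → 0 as x → 1; this is a 0/0 indeterminate form.
Expand each to leading order near x = 1: numerator ~ 5·(x - 1)/2, denominator ~ 3·(x - 1).
The limit of the ratio is 5/6.

Final answer: 5/6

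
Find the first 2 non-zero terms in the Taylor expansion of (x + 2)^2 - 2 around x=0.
4·x + 2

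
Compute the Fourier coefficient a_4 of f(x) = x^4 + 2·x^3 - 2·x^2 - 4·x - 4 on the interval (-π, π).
a_4 = (1/π) ∫_{-π}^{π} f(x)·cos(4x) dx.
Evaluate the integral (use parity and integration by parts as needed): a_4 = -11/16 + π^2/2.

Final answer: -11/16 + π^2/2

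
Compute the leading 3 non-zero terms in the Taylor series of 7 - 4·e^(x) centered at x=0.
-2·x^2 - 4·x + 3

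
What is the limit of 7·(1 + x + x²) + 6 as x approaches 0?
Direct substitution at x = 0 gives 13.

Final answer: 13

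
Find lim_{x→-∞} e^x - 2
Evaluate the dominant behaviour as x → -∞; each term tends to a finite value or vanishes.
Limit = -2.

Final answer: -2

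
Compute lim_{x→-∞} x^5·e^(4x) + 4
The product is a 0·∞ indeterminate form at x → -∞.
Rewrite the product as x^5 / e^(-4x) (an ∞/∞ form) and apply L'Hôpital, or use the standard hierarchy e^(4|x|) ≫ |x^5| as x → -∞.
The indeterminate product → 0, so the limit = 4.

Final answer: 4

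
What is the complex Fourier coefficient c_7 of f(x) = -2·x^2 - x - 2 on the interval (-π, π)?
Compute the real Fourier coefficients first: a_7 = 8/49, b_7 = -2/7.
Then c_7 = (a_7 − i·b_7)/2 = 4/49 + i/7.

Final answer: 4/49 + i/7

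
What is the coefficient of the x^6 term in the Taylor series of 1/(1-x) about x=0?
Expand to order 6: 1/(1-x) = x^6 + x^5 + x^4 + x^3 + x^2 + x + 1 + O(x^7).
The coefficient of x^6 is 1.

Final answer: 1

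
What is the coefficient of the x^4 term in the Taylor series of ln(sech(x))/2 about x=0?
Expand to order 4: ln(sech(x))/2 = x^4/24 - x^2/4 + O(x^5).
The coefficient of x^4 is 1/24.

Final answer: 1/24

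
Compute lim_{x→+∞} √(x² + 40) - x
This is an ∞ − ∞ indeterminate form.
Multiply and divide by the conjugate √(x²+40) + x; the x² terms cancel, leaving 40/(√(x²+40)+x) → 0.
Limit = 0.

Final answer: 0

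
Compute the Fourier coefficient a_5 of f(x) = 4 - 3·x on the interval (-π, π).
a_5 = (1/π) ∫_{-π}^{π} f(x)·cos(5x) dx.
Evaluate the integral (use parity and integration by parts as needed): a_5 = 0.

Final answer: 0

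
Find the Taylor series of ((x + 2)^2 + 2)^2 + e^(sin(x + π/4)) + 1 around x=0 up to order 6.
x^6·(11·e^(√(2)/2)/1152 + 101·√(2)·e^(√(2)/2)/5760) + x^5·(√(2)·e^(√(2)/2)/64 + e^(√(2)/2)/24) + x^4·(-√(2)·e^(√(2)/2)/24 - e^(√(2)/2)/96 + 1) + x^3·(-e^(√(2)/2)/4 - √(2)·e^(√(2)/2)/24 + 8) + x^2·(-√(2)·e^(√(2)/2)/4 + e^(√(2)/2)/4 + 28) + x·(√(2)·e^(√(2)/2)/2 + 48) + e^(√(2)/2) + 37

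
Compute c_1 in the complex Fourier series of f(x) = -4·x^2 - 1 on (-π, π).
Compute the real Fourier coefficients first: a_1 = 16, b_1 = 0.
Then c_1 = (a_1 − i·b_1)/2 = 8.

Final answer: 8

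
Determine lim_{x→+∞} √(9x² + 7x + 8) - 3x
As x → +∞: multiply by the conjugate to get (7x+8)/(√(9x²+7x+8)+3x); the denominator ~ 6x, so the limit is 7/6.
Limit = 7/6.

Final answer: 7/6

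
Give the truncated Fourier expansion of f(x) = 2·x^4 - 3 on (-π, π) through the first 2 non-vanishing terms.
(96 - 16·π^2)·cos(x) - 3 + 2·π^4/5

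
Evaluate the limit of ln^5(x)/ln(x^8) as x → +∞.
This is an ∞/∞ indeterminate form as x → +∞.
Write ln(x^8) = 8·ln(x), reducing the quotient to ln^4(x)/8 → ∞.
Limit = ∞.

Final answer: ∞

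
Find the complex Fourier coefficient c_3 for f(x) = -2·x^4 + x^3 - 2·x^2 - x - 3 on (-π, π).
Compute the real Fourier coefficients first: a_3 = -8/27 + 16·π^2/9, b_3 = -10/9 + 2·π^2/3.
Then c_3 = (a_3 − i·b_3)/2 = -4/27 + 8·π^2/9 - i·π^2/3 + 5·i/9.

Final answer: -4/27 + 8·π^2/9 - i·π^2/3 + 5·i/9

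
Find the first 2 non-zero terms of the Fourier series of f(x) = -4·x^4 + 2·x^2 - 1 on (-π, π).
(-200 + 32·π^2)·cos(x) - 4·π^4/5 - 1 + 2·π^2/3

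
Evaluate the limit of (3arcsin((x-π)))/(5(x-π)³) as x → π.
Both numerator and denominator → 0 as x → π; this is a 0/0 indeterminate form.
Expand each to leading order near x = π: numerator ~ 3·(x - π), denominator ~ 5·(x - π)^3.
The limit of the ratio is ∞.

Final answer: ∞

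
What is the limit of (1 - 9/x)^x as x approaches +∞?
As x → +∞: this is the defining limit (1 - 9/x)^x → e^(-9).
Limit = e^(-9).

Final answer: e^(-9)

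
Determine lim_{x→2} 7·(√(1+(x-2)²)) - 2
Direct substitution at x = 2 gives 5.

Final answer: 5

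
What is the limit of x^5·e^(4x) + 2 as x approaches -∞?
The product is a 0·∞ indeterminate form at x → -∞.
Rewrite the product as x^5 / e^(-4x) (an ∞/∞ form) and apply L'Hôpital, or use the standard hierarchy e^(4|x|) ≫ |x^5| as x → -∞.
The indeterminate product → 0, so the limit = 2.

Final answer: 2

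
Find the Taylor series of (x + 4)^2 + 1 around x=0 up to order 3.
x^2 + 8·x + 17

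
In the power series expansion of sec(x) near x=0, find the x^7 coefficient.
Expand to order 7: sec(x) = 61·x^6/720 + 5·x^4/24 + x^2/2 + 1 + O(x^8).
The coefficient of x^7 is 0.

Final answer: 0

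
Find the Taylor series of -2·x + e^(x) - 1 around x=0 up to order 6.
x^6/720 + x^5/120 + x^4/24 + x^3/6 + x^2/2 - x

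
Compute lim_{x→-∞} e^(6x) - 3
Evaluate the dominant behaviour as x → -∞; each term tends to a finite value or vanishes.
Limit = -3.

Final answer: -3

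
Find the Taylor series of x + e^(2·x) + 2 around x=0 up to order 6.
4·x^6/45 + 4·x^5/15 + 2·x^4/3 + 4·x^3/3 + 2·x^2 + 3·x + 3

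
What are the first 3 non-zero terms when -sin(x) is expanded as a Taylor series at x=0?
-x^5/120 + x^3/6 - x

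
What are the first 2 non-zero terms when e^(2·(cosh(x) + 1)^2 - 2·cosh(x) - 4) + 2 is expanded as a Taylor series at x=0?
3·x^2·e^(2) + 2 + e^(2)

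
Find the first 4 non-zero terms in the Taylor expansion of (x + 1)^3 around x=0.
x^3 + 3·x^2 + 3·x + 1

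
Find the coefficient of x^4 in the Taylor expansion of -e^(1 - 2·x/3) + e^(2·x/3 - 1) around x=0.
Expand to order 4: -e^(1 - 2·x/3) + e^(2·x/3 - 1) = x^4·(-2·e/243 + 2·e^(-1)/243) + x^3·(4·e^(-1)/81 + 4·e/81) + x^2·(-2·e/9 + 2·e^(-1)/9) + x·(2·e^(-1)/3 + 2·e/3) - e + e^(-1) + O(x^5).
The coefficient of x^4 is -2·e/243 + 2·e^(-1)/243.

Final answer: -2·e/243 + 2·e^(-1)/243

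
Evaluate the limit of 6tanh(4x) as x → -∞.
Evaluate the dominant behaviour as x → -∞; each term tends to a finite value or vanishes.
Limit = -6.

Final answer: -6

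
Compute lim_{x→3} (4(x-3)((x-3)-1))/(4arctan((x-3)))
Both numerator and denominator → 0 as x → 3; this is a 0/0 indeterminate form.
Expand each to leading order near x = 3: numerator ~ -4·(x - 3), denominator ~ 4·(x - 3).
The limit of the ratio is -1.

Final answer: -1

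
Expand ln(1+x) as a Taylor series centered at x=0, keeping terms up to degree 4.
-x^4/4 + x^3/3 - x^2/2 + x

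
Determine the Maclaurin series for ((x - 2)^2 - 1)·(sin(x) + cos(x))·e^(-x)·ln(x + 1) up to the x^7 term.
-943·x^7/315 + 277·x^6/60 - 187·x^5/30 + 59·x^4/12 + x^3 - 11·x^2/2 + 3·x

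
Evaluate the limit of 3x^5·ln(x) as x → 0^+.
This is a 0·∞ indeterminate form at x → 0⁺.
Rewrite the product as 3·ln(x) / x^(-5) and apply L'Hôpital, or use the standard hierarchy x^(-5) ≫ |ln x| as x → 0⁺.
The indeterminate product → 0, so the limit = 0.

Final answer: 0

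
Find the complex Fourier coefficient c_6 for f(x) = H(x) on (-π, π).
Compute the real Fourier coefficients first: a_6 = 0, b_6 = 0.
Then c_6 = (a_6 − i·b_6)/2 = 0.

Final answer: 0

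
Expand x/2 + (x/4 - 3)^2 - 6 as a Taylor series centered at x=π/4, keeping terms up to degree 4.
-π/4 + π^2/256 + 3 + (-1 + π/32)·(x - π/4) + (x - π/4)^2/16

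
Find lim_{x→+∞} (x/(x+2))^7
As x → +∞: x/(x+2) = 1/(1 + 2/x) → 1, and the 7th power of a limit-1 base also → 1.
Limit = 1.

Final answer: 1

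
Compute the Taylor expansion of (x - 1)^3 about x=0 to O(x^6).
x^3 - 3·x^2 + 3·x - 1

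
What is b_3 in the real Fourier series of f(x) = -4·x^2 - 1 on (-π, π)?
b_3 = (1/π) ∫_{-π}^{π} f(x)·sin(3x) dx.
Evaluate the integral (use parity and integration by parts as needed): b_3 = 0.

Final answer: 0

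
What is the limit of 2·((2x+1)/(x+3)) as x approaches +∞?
Evaluate the dominant behaviour as x → +∞; each term tends to a finite value or vanishes.
Limit = 4.

Final answer: 4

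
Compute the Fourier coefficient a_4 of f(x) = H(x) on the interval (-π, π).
a_4 = (1/π) ∫_{-π}^{π} f(x)·cos(4x) dx.
Evaluate the integral (use parity and integration by parts as needed): a_4 = 0.

Final answer: 0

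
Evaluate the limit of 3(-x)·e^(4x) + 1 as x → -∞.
The product is a 0·∞ indeterminate form at x → -∞.
Rewrite the product as 3(-x) / e^(-4x) (an ∞/∞ form) and apply L'Hôpital, or use the standard hierarchy e^(4|x|) ≫ |(-x)| as x → -∞.
The indeterminate product → 0, so the limit = 1.

Final answer: 1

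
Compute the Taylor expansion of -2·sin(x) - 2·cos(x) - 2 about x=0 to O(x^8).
x^7/2520 + x^6/360 - x^5/60 - x^4/12 + x^3/3 + x^2 - 2·x - 4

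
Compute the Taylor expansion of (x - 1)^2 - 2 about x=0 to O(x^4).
x^2 - 2·x - 1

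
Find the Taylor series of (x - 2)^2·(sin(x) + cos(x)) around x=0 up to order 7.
11·x^7/840 + x^6/360 - 3·x^5/10 + x^4/3 + 7·x^3/3 - 5·x^2 + 4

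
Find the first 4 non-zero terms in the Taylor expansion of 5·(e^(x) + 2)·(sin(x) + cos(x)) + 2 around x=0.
-5·x^4/12 - 5·x^3/3 + 20·x + 17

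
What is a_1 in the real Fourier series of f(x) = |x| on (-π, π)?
a_1 = (1/π) ∫_{-π}^{π} f(x)·cos(1x) dx.
Evaluate the integral (use parity and integration by parts as needed): a_1 = -4/π.

Final answer: -4/π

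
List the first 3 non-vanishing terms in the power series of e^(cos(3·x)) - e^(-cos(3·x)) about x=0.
x^4·(-27·e^(-1)/4 + 27·e/2) + x^2·(-9·e/2 - 9·e^(-1)/2) - e^(-1) + e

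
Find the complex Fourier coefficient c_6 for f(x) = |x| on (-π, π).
Compute the real Fourier coefficients first: a_6 = 0, b_6 = 0.
Then c_6 = (a_6 − i·b_6)/2 = 0.

Final answer: 0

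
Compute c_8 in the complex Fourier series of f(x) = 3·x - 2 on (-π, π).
Compute the real Fourier coefficients first: a_8 = 0, b_8 = -3/4.
Then c_8 = (a_8 − i·b_8)/2 = 3·i/8.

Final answer: 3·i/8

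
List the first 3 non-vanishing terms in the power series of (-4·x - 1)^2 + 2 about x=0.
16·x^2 + 8·x + 3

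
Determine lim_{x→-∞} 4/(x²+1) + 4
Evaluate the dominant behaviour as x → -∞; each term tends to a finite value or vanishes.
Limit = 4.

Final answer: 4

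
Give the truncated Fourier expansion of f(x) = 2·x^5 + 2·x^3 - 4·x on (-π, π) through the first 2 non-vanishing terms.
(-76·π^2 + 4·π^4 + 448)·sin(x) + (-2·π^4 - 8 + 8·π^2)·sin(2·x)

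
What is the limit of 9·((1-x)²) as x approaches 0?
Direct substitution at x = 0 gives 9.

Final answer: 9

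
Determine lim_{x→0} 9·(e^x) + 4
Direct substitution at x = 0 gives 13.

Final answer: 13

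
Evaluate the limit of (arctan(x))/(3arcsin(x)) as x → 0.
Both numerator and denominator → 0 as x → 0; this is a 0/0 indeterminate form.
Expand each to leading order near x = 0: numerator ~ x, denominator ~ 3·x.
The limit of the ratio is 1/3.

Final answer: 1/3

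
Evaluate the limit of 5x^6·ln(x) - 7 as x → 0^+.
The product is a 0·∞ indeterminate form at x → 0⁺.
Rewrite the product as 5·ln(x) / x^(-6) and apply L'Hôpital, or use the standard hierarchy x^(-6) ≫ |ln x| as x → 0⁺.
The indeterminate product → 0, so the limit = -7.

Final answer: -7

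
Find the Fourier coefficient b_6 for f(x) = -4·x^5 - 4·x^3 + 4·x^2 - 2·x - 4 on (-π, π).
b_6 = (1/π) ∫_{-π}^{π} f(x)·sin(6x) dx.
Evaluate the integral (use parity and integration by parts as needed): b_6 = 46/81 + 16·π^2/27 + 4·π^4/3.

Final answer: 46/81 + 16·π^2/27 + 4·π^4/3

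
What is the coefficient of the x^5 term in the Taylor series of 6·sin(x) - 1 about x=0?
Expand to order 5: 6·sin(x) - 1 = x^5/20 - x^3 + 6·x - 1 + O(x^6).
The coefficient of x^5 is 1/20.

Final answer: 1/20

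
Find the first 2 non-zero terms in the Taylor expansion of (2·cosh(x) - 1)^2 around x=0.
2·x^2 + 1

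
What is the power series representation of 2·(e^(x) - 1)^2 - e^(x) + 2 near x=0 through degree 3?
11·x^3/6 + 3·x^2/2 - x + 1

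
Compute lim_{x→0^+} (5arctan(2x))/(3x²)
Both numerator and denominator → 0 as x → 0^+; this is a 0/0 indeterminate form.
Expand each to leading order near x = 0: numerator ~ 10·x, denominator ~ 3·x^2.
The limit of the ratio is ∞.

Final answer: ∞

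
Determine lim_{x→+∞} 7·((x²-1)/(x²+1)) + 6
Evaluate the dominant behaviour as x → +∞; each term tends to a finite value or vanishes.
Limit = 13.

Final answer: 13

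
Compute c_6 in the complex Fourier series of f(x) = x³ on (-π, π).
Compute the real Fourier coefficients first: a_6 = 0, b_6 = 1/18 - π^2/3.
Then c_6 = (a_6 − i·b_6)/2 = -i/36 + i·π^2/6.

Final answer: -i/36 + i·π^2/6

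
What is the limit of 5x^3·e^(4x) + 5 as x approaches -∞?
The product is a 0·∞ indeterminate form at x → -∞.
Rewrite the product as 5x^3 / e^(-4x) (an ∞/∞ form) and apply L'Hôpital, or use the standard hierarchy e^(4|x|) ≫ |x^3| as x → -∞.
The indeterminate product → 0, so the limit = 5.

Final answer: 5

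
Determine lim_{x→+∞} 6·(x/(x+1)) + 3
Evaluate the dominant behaviour as x → +∞; each term tends to a finite value or vanishes.
Limit = 9.

Final answer: 9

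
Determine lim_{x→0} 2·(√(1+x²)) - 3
Direct substitution at x = 0 gives -1.

Final answer: -1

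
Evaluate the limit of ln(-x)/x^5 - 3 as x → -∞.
The quotient is an ∞/∞ indeterminate form as x → -∞.
Compare growth rates of the dominant terms (exponentials ≫ polynomials ≫ logarithms), or apply L'Hôpital's rule; the quotient → 0.
Adding the constant: 0 - 3 = -3. Limit = -3.

Final answer: -3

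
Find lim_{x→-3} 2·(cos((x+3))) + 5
Direct substitution at x = -3 gives 7.

Final answer: 7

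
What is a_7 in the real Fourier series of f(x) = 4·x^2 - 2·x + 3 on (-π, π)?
a_7 = (1/π) ∫_{-π}^{π} f(x)·cos(7x) dx.
Evaluate the integral (use parity and integration by parts as needed): a_7 = -16/49.

Final answer: -16/49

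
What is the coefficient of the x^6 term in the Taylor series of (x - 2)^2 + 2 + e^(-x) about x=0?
Expand to order 6: (x - 2)^2 + 2 + e^(-x) = x^6/720 - x^5/120 + x^4/24 - x^3/6 + 3·x^2/2 - 5·x + 7 + O(x^7).
The coefficient of x^6 is 1/720.

Final answer: 1/720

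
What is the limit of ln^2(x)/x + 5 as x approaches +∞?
The quotient is an ∞/∞ indeterminate form as x → +∞.
The polynomial denominator x dominates the logarithmic numerator (any positive power of x ≫ ln^2(x) as x → ∞), so the quotient → 0.
Adding the constant: 0 + 5 = 5. Limit = 5.

Final answer: 5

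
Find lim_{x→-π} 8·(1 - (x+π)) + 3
Direct substitution at x = -π gives 11.

Final answer: 11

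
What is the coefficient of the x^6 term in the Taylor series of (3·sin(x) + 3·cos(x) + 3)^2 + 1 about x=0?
Expand to order 6: (3·sin(x) + 3·cos(x) + 3)^2 + 1 = -x^6/40 + 51·x^5/20 + 3·x^4/4 - 15·x^3 - 9·x^2 + 36·x + 37 + O(x^7).
The coefficient of x^6 is -1/40.

Final answer: -1/40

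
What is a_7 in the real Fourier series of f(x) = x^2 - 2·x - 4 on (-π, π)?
a_7 = (1/π) ∫_{-π}^{π} f(x)·cos(7x) dx.
Evaluate the integral (use parity and integration by parts as needed): a_7 = -4/49.

Final answer: -4/49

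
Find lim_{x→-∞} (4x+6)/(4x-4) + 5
Evaluate the dominant behaviour as x → -∞; each term tends to a finite value or vanishes.
Limit = 6.

Final answer: 6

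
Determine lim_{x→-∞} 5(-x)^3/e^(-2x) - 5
The quotient is an ∞/∞ indeterminate form as x → -∞.
Compare growth rates of the dominant terms (exponentials ≫ polynomials ≫ logarithms), or apply L'Hôpital's rule; the quotient → 0.
Adding the constant: 0 - 5 = -5. Limit = -5.

Final answer: -5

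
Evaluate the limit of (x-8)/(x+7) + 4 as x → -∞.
Evaluate the dominant behaviour as x → -∞; each term tends to a finite value or vanishes.
Limit = 5.

Final answer: 5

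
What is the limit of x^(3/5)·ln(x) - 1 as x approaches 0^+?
The product is a 0·∞ indeterminate form at x → 0⁺.
Rewrite the product as ln(x) / x^(-3/5) and apply L'Hôpital, or use the standard hierarchy x^(-3/5) ≫ |ln x| as x → 0⁺.
The indeterminate product → 0, so the limit = -1.

Final answer: -1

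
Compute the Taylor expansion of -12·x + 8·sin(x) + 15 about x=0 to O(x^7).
x^5/15 - 4·x^3/3 - 4·x + 15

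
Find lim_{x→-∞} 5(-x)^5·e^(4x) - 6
The product is a 0·∞ indeterminate form at x → -∞.
Rewrite the product as 5(-x)^5 / e^(-4x) (an ∞/∞ form) and apply L'Hôpital, or use the standard hierarchy e^(4|x|) ≫ |(-x)^5| as x → -∞.
The indeterminate product → 0, so the limit = -6.

Final answer: -6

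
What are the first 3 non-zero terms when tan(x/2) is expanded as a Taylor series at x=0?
x^5/240 + x^3/24 + x/2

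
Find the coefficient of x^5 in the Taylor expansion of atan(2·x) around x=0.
Expand to order 5: atan(2·x) = 32·x^5/5 - 8·x^3/3 + 2·x + O(x^6).
The coefficient of x^5 is 32/5.

Final answer: 32/5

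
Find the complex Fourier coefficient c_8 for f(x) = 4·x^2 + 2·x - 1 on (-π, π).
Compute the real Fourier coefficients first: a_8 = 1/4, b_8 = -1/2.
Then c_8 = (a_8 − i·b_8)/2 = 1/8 + i/4.

Final answer: 1/8 + i/4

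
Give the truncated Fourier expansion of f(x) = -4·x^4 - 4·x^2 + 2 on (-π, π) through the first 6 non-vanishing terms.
(-176 + 32·π^2)·cos(x) + (8 - 8·π^2)·cos(2·x) + (-16/27 + 32·π^2/9)·cos(3·x) + (-2·π^2 - 1/4)·cos(4·x) + (208/625 + 32·π^2/25)·cos(5·x) - 4·π^4/5 - 4·π^2/3 + 2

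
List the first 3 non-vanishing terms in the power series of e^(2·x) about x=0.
2·x^2 + 2·x + 1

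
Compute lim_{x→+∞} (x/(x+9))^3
As x → +∞: x/(x+9) = 1/(1 + 9/x) → 1, and the 3rd power of a limit-1 base also → 1.
Limit = 1.

Final answer: 1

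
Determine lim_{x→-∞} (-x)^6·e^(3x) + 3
The product is a 0·∞ indeterminate form at x → -∞.
Rewrite the product as (-x)^6 / e^(-3x) (an ∞/∞ form) and apply L'Hôpital, or use the standard hierarchy e^(3|x|) ≫ |(-x)^6| as x → -∞.
The indeterminate product → 0, so the limit = 3.

Final answer: 3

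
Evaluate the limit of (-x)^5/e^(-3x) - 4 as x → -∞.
The quotient is an ∞/∞ indeterminate form as x → -∞.
Compare growth rates of the dominant terms (exponentials ≫ polynomials ≫ logarithms), or apply L'Hôpital's rule; the quotient → 0.
Adding the constant: 0 - 4 = -4. Limit = -4.

Final answer: -4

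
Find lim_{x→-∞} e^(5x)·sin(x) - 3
Evaluate the dominant behaviour as x → -∞; each term tends to a finite value or vanishes.
Limit = -3.

Final answer: -3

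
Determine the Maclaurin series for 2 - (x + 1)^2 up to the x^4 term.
-x^2 - 2·x + 1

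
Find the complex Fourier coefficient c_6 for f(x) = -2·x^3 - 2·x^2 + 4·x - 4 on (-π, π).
Compute the real Fourier coefficients first: a_6 = -2/9, b_6 = -13/9 + 2·π^2/3.
Then c_6 = (a_6 − i·b_6)/2 = -1/9 - i·π^2/3 + 13·i/18.

Final answer: -1/9 - i·π^2/3 + 13·i/18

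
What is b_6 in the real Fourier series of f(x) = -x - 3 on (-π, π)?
b_6 = (1/π) ∫_{-π}^{π} f(x)·sin(6x) dx.
Evaluate the integral (use parity and integration by parts as needed): b_6 = 1/3.

Final answer: 1/3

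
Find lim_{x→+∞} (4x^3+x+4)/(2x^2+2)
This is an ∞/∞ indeterminate form as x → +∞.
Divide numerator and denominator by x^3 and let the lower-order terms vanish; the numerator's degree 3 exceeds the denominator's degree 2, so the quotient diverges.
Limit = ∞.

Final answer: ∞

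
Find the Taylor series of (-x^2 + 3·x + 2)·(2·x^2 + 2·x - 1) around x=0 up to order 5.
-2·x^4 + 4·x^3 + 11·x^2 + x - 2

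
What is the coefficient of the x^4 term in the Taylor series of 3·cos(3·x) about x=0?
Expand to order 4: 3·cos(3·x) = 81·x^4/8 - 27·x^2/2 + 3 + O(x^5).
The coefficient of x^4 is 81/8.

Final answer: 81/8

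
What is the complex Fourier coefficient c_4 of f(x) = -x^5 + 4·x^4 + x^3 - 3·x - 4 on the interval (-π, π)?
Compute the real Fourier coefficients first: a_4 = -3/4 + 2·π^2, b_4 = -9·π^2/8 + 123/64 + π^4/2.
Then c_4 = (a_4 − i·b_4)/2 = -3/8 + π^2 - i·π^4/4 - 123·i/128 + 9·i·π^2/16.

Final answer: -3/8 + π^2 - i·π^4/4 - 123·i/128 + 9·i·π^2/16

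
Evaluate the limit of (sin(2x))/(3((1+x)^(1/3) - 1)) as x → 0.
Both numerator and denominator → 0 as x → 0; this is a 0/0 indeterminate form.
Expand each to leading order near x = 0: numerator ~ 2·x, denominator ~ x.
The limit of the ratio is 2.

Final answer: 2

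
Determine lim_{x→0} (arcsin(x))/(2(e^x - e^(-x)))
Both numerator and denominator → 0 as x → 0; this is a 0/0 indeterminate form.
Expand each to leading order near x = 0: numerator ~ x, denominator ~ 4·x.
The limit of the ratio is 1/4.

Final answer: 1/4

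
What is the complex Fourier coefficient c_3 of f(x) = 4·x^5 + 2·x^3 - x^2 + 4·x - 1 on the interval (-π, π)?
Compute the real Fourier coefficients first: a_3 = 4/9, b_3 = -124·π^2/27 + 464/81 + 8·π^4/3.
Then c_3 = (a_3 − i·b_3)/2 = 2/9 - 4·i·π^4/3 - 232·i/81 + 62·i·π^2/27.

Final answer: 2/9 - 4·i·π^4/3 - 232·i/81 + 62·i·π^2/27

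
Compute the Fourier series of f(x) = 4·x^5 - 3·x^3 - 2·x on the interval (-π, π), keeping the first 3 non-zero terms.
(-166·π^2 + 8·π^4 + 992)·sin(x) + (-4·π^4 - 65/2 + 23·π^2)·sin(2·x) + (-214·π^2/27 + 320/81 + 8·π^4/3)·sin(3·x)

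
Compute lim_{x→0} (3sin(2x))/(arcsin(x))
Both numerator and denominator → 0 as x → 0; this is a 0/0 indeterminate form.
Expand each to leading order near x = 0: numerator ~ 6·x, denominator ~ x.
The limit of the ratio is 6.

Final answer: 6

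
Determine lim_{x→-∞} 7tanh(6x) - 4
Evaluate the dominant behaviour as x → -∞; each term tends to a finite value or vanishes.
Limit = -11.

Final answer: -11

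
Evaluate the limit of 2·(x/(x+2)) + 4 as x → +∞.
Evaluate the dominant behaviour as x → +∞; each term tends to a finite value or vanishes.
Limit = 6.

Final answer: 6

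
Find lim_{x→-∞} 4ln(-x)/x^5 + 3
The quotient is an ∞/∞ indeterminate form as x → -∞.
Compare growth rates of the dominant terms (exponentials ≫ polynomials ≫ logarithms), or apply L'Hôpital's rule; the quotient → 0.
Adding the constant: 0 + 3 = 3. Limit = 3.

Final answer: 3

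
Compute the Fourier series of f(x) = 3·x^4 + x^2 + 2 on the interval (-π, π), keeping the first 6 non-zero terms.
(140 - 24·π^2)·cos(x) + (-8 + 6·π^2)·cos(2·x) + (4/3 - 8·π^2/3)·cos(3·x) + (-5/16 + 3·π^2/2)·cos(4·x) + (44/625 - 24·π^2/25)·cos(5·x) + 2 + π^2/3 + 3·π^4/5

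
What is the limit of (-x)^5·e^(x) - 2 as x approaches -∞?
The product is a 0·∞ indeterminate form at x → -∞.
Rewrite the product as (-x)^5 / e^(-x) (an ∞/∞ form) and apply L'Hôpital, or use the standard hierarchy e^(|x|) ≫ |(-x)^5| as x → -∞.
The indeterminate product → 0, so the limit = -2.

Final answer: -2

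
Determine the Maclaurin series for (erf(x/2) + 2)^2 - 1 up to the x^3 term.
-x^3/(3·√(π)) + x^2/π + 4·x/√(π) + 3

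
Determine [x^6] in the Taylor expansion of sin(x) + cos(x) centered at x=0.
Expand to order 6: sin(x) + cos(x) = -x^6/720 + x^5/120 + x^4/24 - x^3/6 - x^2/2 + x + 1 + O(x^7).
The coefficient of x^6 is -1/720.

Final answer: -1/720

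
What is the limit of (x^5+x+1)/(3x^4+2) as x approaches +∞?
This is an ∞/∞ indeterminate form as x → +∞.
Divide numerator and denominator by x^5 and let the lower-order terms vanish; the numerator's degree 5 exceeds the denominator's degree 4, so the quotient diverges.
Limit = ∞.

Final answer: ∞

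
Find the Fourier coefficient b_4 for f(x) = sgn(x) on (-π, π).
b_4 = (1/π) ∫_{-π}^{π} f(x)·sin(4x) dx.
Evaluate the integral (use parity and integration by parts as needed): b_4 = 0.

Final answer: 0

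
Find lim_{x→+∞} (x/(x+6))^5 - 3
As x → +∞: x/(x+6) = 1/(1 + 6/x) → 1, and the 5th power of a limit-1 base also → 1; with the additive constant, 1 - 3 = -2.
Limit = -2.

Final answer: -2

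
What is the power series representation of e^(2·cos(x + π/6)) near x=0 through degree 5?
x^5·(-37·e^(√(3))/120 - √(3)·e^(√(3))/24) + x^4·(-5·√(3)·e^(√(3))/24 + e^(√(3))/4) + √(3)·x^3·e^(√(3))/2 + x^2·(-√(3)·e^(√(3))/2 + e^(√(3))/2) - x·e^(√(3)) + e^(√(3))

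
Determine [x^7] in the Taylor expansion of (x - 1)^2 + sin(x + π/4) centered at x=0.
Expand to order 7: (x - 1)^2 + sin(x + π/4) = -√(2)·x^7/10080 - √(2)·x^6/1440 + √(2)·x^5/240 + √(2)·x^4/48 - √(2)·x^3/12 + x^2·(1 - √(2)/4) + x·(-2 + √(2)/2) + √(2)/2 + 1 + O(x^8).
The coefficient of x^7 is -√(2)/10080.

Final answer: -√(2)/10080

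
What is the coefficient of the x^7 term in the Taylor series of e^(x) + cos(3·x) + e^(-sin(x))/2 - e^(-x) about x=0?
Expand to order 7: e^(x) + cos(3·x) + e^(-sin(x))/2 - e^(-x) = -13·x^7/2520 - 487·x^6/480 + x^5/20 + 53·x^4/16 + x^3/3 - 17·x^2/4 + 3·x/2 + 3/2 + O(x^8).
The coefficient of x^7 is -13/2520.

Final answer: -13/2520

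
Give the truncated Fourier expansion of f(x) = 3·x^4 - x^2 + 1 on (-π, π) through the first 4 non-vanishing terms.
(148 - 24·π^2)·cos(x) + (-10 + 6·π^2)·cos(2·x) + (20/9 - 8·π^2/3)·cos(3·x) - π^2/3 + 1 + 3·π^4/5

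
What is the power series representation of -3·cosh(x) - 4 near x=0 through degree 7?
-x^6/240 - x^4/8 - 3·x^2/2 - 7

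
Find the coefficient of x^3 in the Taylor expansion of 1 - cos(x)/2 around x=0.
Expand to order 3: 1 - cos(x)/2 = x^2/4 + 1/2 + O(x^4).
The coefficient of x^3 is 0.

Final answer: 0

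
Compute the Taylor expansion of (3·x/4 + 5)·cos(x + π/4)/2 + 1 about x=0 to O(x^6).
-√(2)·x^5/384 + √(2)·x^4/12 + 11·√(2)·x^3/96 - 13·√(2)·x^2/16 - 17·√(2)·x/16 + 1 + 5·√(2)/4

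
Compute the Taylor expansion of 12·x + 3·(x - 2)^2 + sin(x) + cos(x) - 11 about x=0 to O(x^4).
-x^3/6 + 5·x^2/2 + x + 2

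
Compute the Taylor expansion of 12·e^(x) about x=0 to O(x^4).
2·x^3 + 6·x^2 + 12·x + 12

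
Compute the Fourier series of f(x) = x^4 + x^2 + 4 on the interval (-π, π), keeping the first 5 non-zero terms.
(44 - 8·π^2)·cos(x) + (-2 + 2·π^2)·cos(2·x) + (4/27 - 8·π^2/9)·cos(3·x) + (1/16 + π^2/2)·cos(4·x) + π^2/3 + 4 + π^4/5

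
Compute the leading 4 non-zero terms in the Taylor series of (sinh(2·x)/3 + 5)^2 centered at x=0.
40·x^3/9 + 4·x^2/9 + 20·x/3 + 25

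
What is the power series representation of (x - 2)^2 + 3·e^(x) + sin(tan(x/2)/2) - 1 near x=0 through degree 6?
x^6/240 + 1083·x^5/40960 + x^4/8 + 199·x^3/384 + 5·x^2/2 - 3·x/4 + 6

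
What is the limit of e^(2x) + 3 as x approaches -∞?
Evaluate the dominant behaviour as x → -∞; each term tends to a finite value or vanishes.
Limit = 3.

Final answer: 3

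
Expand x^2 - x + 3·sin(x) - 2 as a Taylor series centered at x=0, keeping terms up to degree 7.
-x^7/1680 + x^5/40 - x^3/2 + x^2 + 2·x - 2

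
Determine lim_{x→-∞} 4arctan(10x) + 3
Evaluate the dominant behaviour as x → -∞; each term tends to a finite value or vanishes.
Limit = 3 - 2·π.

Final answer: 3 - 2·π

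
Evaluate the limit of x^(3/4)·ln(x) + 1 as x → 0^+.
The product is a 0·∞ indeterminate form at x → 0⁺.
Rewrite the product as ln(x) / x^(-3/4) and apply L'Hôpital, or use the standard hierarchy x^(-3/4) ≫ |ln x| as x → 0⁺.
The indeterminate product → 0, so the limit = 1.

Final answer: 1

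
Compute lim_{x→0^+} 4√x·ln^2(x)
This is a 0·∞ indeterminate form at x → 0⁺.
Rewrite the product as 4·ln^2(x) / x^(-1/2) and apply L'Hôpital, or use the standard hierarchy x^(-1/2) ≫ |ln x|^2 as x → 0⁺.
The indeterminate product → 0, so the limit = 0.

Final answer: 0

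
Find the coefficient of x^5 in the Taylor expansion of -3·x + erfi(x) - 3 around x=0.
Expand to order 5: -3·x + erfi(x) - 3 = x^5/(5·√(π)) + 2·x^3/(3·√(π)) + x·(-3 + 2/√(π)) - 3 + O(x^6).
The coefficient of x^5 is 1/(5·√(π)).

Final answer: 1/(5·√(π))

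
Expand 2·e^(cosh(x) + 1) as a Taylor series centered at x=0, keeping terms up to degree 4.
x^4·e^(2)/3 + x^2·e^(2) + 2·e^(2)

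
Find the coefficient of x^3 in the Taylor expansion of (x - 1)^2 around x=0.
Expand to order 3: (x - 1)^2 = x^2 - 2·x + 1 + O(x^4).
The coefficient of x^3 is 0.

Final answer: 0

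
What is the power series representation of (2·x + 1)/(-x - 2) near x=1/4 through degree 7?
-2/3 - 16·(x - 1/4)/27 + 64·(x - 1/4)^2/243 - 256·(x - 1/4)^3/2187 + 1024·(x - 1/4)^4/19683 - 4096·(x - 1/4)^5/177147 + 16384·(x - 1/4)^6/1594323 - 65536·(x - 1/4)^7/14348907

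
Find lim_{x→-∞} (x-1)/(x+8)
Evaluate the dominant behaviour as x → -∞; each term tends to a finite value or vanishes.
Limit = 1.

Final answer: 1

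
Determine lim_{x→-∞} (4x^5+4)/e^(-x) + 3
The quotient is an ∞/∞ indeterminate form as x → -∞.
Compare growth rates of the dominant terms (exponentials ≫ polynomials ≫ logarithms), or apply L'Hôpital's rule; the quotient → 0.
Adding the constant: 0 + 3 = 3. Limit = 3.

Final answer: 3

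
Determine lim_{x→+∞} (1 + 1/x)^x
As x → +∞: this is the defining limit (1 + 1/x)^x → e^1.
Limit = e.

Final answer: e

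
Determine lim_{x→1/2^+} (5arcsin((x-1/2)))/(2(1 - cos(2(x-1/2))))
Both numerator and denominator → 0 as x → 1/2^+; this is a 0/0 indeterminate form.
Expand each to leading order near x = 1/2: numerator ~ 5·(x - 1/2), denominator ~ 4·(x - 1/2)^2.
The limit of the ratio is ∞.

Final answer: ∞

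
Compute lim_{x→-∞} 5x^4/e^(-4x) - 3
The quotient is an ∞/∞ indeterminate form as x → -∞.
Compare growth rates of the dominant terms (exponentials ≫ polynomials ≫ logarithms), or apply L'Hôpital's rule; the quotient → 0.
Adding the constant: 0 - 3 = -3. Limit = -3.

Final answer: -3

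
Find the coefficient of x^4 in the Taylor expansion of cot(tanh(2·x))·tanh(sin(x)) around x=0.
Expand to order 4: cot(tanh(2·x))·tanh(sin(x)) = 11·x^4/16 - x^2/4 + 1/2 + O(x^5).
The coefficient of x^4 is 11/16.

Final answer: 11/16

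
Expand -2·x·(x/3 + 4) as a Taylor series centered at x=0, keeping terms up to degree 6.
-2·x^2/3 - 8·x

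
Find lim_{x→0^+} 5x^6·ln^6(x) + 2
The product is a 0·∞ indeterminate form at x → 0⁺.
Rewrite the product as 5·ln^6(x) / x^(-6) and apply L'Hôpital, or use the standard hierarchy x^(-6) ≫ |ln x|^6 as x → 0⁺.
The indeterminate product → 0, so the limit = 2.

Final answer: 2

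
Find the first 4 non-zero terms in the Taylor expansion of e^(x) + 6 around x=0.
x^3/6 + x^2/2 + x + 7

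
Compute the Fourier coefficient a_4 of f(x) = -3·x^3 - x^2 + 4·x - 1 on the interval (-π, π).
a_4 = (1/π) ∫_{-π}^{π} f(x)·cos(4x) dx.
Evaluate the integral (use parity and integration by parts as needed): a_4 = -1/4.

Final answer: -1/4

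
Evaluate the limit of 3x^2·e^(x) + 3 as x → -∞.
The product is a 0·∞ indeterminate form at x → -∞.
Rewrite the product as 3x^2 / e^(-x) (an ∞/∞ form) and apply L'Hôpital, or use the standard hierarchy e^(|x|) ≫ |x^2| as x → -∞.
The indeterminate product → 0, so the limit = 3.

Final answer: 3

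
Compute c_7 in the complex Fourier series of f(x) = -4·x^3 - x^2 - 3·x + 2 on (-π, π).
Compute the real Fourier coefficients first: a_7 = 4/49, b_7 = -8·π^2/7 - 246/343.
Then c_7 = (a_7 − i·b_7)/2 = 2/49 + 123·i/343 + 4·i·π^2/7.

Final answer: 2/49 + 123·i/343 + 4·i·π^2/7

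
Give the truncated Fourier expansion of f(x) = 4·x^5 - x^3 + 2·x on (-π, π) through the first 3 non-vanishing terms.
(-162·π^2 + 8·π^4 + 976)·sin(x) + (-4·π^4 - 67/2 + 21·π^2)·sin(2·x) + (-178·π^2/27 + 464/81 + 8·π^4/3)·sin(3·x)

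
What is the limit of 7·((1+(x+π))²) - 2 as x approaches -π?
Direct substitution at x = -π gives 5.

Final answer: 5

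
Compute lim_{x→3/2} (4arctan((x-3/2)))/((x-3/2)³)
Both numerator and denominator → 0 as x → 3/2; this is a 0/0 indeterminate form.
Expand each to leading order near x = 3/2: numerator ~ 4·(x - 3/2), denominator ~ (x - 3/2)^3.
The limit of the ratio is ∞.

Final answer: ∞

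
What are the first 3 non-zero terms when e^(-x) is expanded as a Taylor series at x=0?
x^2/2 - x + 1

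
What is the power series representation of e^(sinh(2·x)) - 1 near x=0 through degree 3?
8·x^3/3 + 2·x^2 + 2·x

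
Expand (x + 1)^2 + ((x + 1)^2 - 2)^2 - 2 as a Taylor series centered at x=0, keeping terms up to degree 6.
x^4 + 4·x^3 + 3·x^2 - 2·x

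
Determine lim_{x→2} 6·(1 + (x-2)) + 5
Direct substitution at x = 2 gives 11.

Final answer: 11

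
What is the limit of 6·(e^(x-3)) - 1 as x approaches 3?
Direct substitution at x = 3 gives 5.

Final answer: 5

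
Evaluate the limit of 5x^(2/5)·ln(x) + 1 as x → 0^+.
The product is a 0·∞ indeterminate form at x → 0⁺.
Rewrite the product as 5·ln(x) / x^(-2/5) and apply L'Hôpital, or use the standard hierarchy x^(-2/5) ≫ |ln x| as x → 0⁺.
The indeterminate product → 0, so the limit = 1.

Final answer: 1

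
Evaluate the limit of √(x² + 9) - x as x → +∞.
This is an ∞ − ∞ indeterminate form.
Multiply and divide by the conjugate √(x²+9) + x; the x² terms cancel, leaving 9/(√(x²+9)+x) → 0.
Limit = 0.

Final answer: 0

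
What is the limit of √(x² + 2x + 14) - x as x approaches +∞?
This is an ∞ − ∞ indeterminate form.
Multiply and divide by the conjugate √(x²+2x + 14) + x; the x² terms cancel, leaving (2x + 14)/(√(x²+2x + 14)+x) → 2/2 = 1.
Limit = 1.

Final answer: 1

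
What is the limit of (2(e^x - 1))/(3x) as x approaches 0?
Both numerator and denominator → 0 as x → 0; this is a 0/0 indeterminate form.
Expand each to leading order near x = 0: numerator ~ 2·x, denominator ~ 3·x.
The limit of the ratio is 2/3.

Final answer: 2/3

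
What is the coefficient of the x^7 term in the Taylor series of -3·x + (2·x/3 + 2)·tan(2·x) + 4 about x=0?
Expand to order 7: -3·x + (2·x/3 + 2)·tan(2·x) + 4 = 4352·x^7/315 + 128·x^6/45 + 128·x^5/15 + 16·x^4/9 + 16·x^3/3 + 4·x^2/3 + x + 4 + O(x^8).
The coefficient of x^7 is 4352/315.

Final answer: 4352/315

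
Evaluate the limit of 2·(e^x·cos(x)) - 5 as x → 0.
Direct substitution at x = 0 gives -3.

Final answer: -3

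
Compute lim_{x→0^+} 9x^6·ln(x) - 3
The product is a 0·∞ indeterminate form at x → 0⁺.
Rewrite the product as 9·ln(x) / x^(-6) and apply L'Hôpital, or use the standard hierarchy x^(-6) ≫ |ln x| as x → 0⁺.
The indeterminate product → 0, so the limit = -3.

Final answer: -3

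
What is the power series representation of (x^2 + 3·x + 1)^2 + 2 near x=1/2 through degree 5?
153/16 + 22·(x - 1/2) + 43·(x - 1/2)^2/2 + 8·(x - 1/2)^3 + (x - 1/2)^4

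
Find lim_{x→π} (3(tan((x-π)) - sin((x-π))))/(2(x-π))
Both numerator and denominator → 0 as x → π; this is a 0/0 indeterminate form.
Expand each to leading order near x = π: numerator ~ 3·(x - π)^3/2, denominator ~ 2·(x - π).
The limit of the ratio is 0.

Final answer: 0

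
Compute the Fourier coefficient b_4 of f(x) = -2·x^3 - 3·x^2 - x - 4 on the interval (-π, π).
b_4 = (1/π) ∫_{-π}^{π} f(x)·sin(4x) dx.
Evaluate the integral (use parity and integration by parts as needed): b_4 = 1/8 + π^2.

Final answer: 1/8 + π^2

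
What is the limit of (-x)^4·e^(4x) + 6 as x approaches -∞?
The product is a 0·∞ indeterminate form at x → -∞.
Rewrite the product as (-x)^4 / e^(-4x) (an ∞/∞ form) and apply L'Hôpital, or use the standard hierarchy e^(4|x|) ≫ |(-x)^4| as x → -∞.
The indeterminate product → 0, so the limit = 6.

Final answer: 6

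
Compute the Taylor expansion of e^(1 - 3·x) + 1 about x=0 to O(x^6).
-81·e·x^5/40 + 27·e·x^4/8 - 9·e·x^3/2 + 9·e·x^2/2 - 3·e·x + 1 + e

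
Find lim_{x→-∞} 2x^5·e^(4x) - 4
The product is a 0·∞ indeterminate form at x → -∞.
Rewrite the product as 2x^5 / e^(-4x) (an ∞/∞ form) and apply L'Hôpital, or use the standard hierarchy e^(4|x|) ≫ |x^5| as x → -∞.
The indeterminate product → 0, so the limit = -4.

Final answer: -4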